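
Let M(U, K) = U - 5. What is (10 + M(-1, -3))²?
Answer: 16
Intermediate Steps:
M(U, K) = -5 + U
(10 + M(-1, -3))² = (10 + (-5 - 1))² = (10 - 6)² = 4² = 16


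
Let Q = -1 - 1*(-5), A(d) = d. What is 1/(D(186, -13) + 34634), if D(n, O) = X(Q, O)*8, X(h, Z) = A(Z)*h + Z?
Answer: 1/34114 ≈ 2.9313e-5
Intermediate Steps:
Q = 4 (Q = -1 + 5 = 4)
X(h, Z) = Z + Z*h (X(h, Z) = Z*h + Z = Z + Z*h)
D(n, O) = 40*O (D(n, O) = (O*(1 + 4))*8 = (O*5)*8 = (5*O)*8 = 40*O)
1/(D(186, -13) + 34634) = 1/(40*(-13) + 34634) = 1/(-520 + 34634) = 1/34114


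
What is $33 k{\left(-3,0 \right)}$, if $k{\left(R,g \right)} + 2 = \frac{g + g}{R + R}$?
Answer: $-66$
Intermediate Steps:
$k{\left(R,g \right)} = -2 + \frac{g}{R}$ ($k{\left(R,g \right)} = -2 + \frac{g + g}{R + R} = -2 + \frac{2 g}{2 R} = -2 + 2 g \frac{1}{2 R} = -2 + \frac{g}{R}$)
$33 k{\left(-3,0 \right)} = 33 \left(-2 + \frac{0}{-3}\right) = 33 \left(-2 + 0 \left(- \frac{1}{3}\right)\right) = 33 \left(-2 + 0\right) = 33 \left(-2\right) = -66$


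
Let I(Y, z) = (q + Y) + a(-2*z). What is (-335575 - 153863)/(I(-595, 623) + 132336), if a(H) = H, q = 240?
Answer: -489438/130735 ≈ -3.7437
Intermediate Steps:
I(Y, z) = 240 + Y - 2*z (I(Y, z) = (240 + Y) - 2*z = 240 + Y - 2*z)
(-335575 - 153863)/(I(-595, 623) + 132336) = (-335575 - 153863)/((240 - 595 - 2*623) + 132336) = -489438/((240 - 595 - 1246) + 132336) = -489438/(-1601 + 132336) = -489438/130735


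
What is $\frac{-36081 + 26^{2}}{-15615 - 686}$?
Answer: $\frac{35405}{16301} \approx 2.172$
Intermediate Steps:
$\frac{-36081 + 26^{2}}{-15615 - 686} = \frac{-36081 + 676}{-16301} = \left(-35405\right) \left(- \frac{1}{16301}\right) = \frac{35405}{16301}$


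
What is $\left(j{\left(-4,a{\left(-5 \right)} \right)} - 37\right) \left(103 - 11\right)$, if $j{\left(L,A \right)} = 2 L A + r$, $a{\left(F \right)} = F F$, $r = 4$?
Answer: $-21436$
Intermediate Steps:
$a{\left(F \right)} = F^{2}$
$j{\left(L,A \right)} = 4 + 2 A L$ ($j{\left(L,A \right)} = 2 L A + 4 = 2 A L + 4 = 4 + 2 A L$)
$\left(j{\left(-4,a{\left(-5 \right)} \right)} - 37\right) \left(103 - 11\right) = \left(\left(4 + 2 \left(-5\right)^{2} \left(-4\right)\right) - 37\right) \left(103 - 11\right) = \left(\left(4 + 2 \cdot 25 \left(-4\right)\right) - 37\right) 92 = \left(\left(4 - 200\right) - 37\right) 92 = \left(-196 - 37\right) 92 = \left(-233\right) 92 = -21436$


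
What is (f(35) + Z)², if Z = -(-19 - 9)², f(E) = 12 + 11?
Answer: 579121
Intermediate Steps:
f(E) = 23
Z = -784 (Z = -1*(-28)² = -1*784 = -784)
(f(35) + Z)² = (23 - 784)² = (-761)² = 579121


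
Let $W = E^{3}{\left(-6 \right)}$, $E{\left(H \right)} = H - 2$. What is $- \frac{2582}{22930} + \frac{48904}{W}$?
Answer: $- \frac{70168169}{733760} \approx -95.628$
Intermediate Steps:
$E{\left(H \right)} = -2 + H$ ($E{\left(H \right)} = H - 2 = -2 + H$)
$W = -512$ ($W = \left(-2 - 6\right)^{3} = \left(-8\right)^{3} = -512$)
$- \frac{2582}{22930} + \frac{48904}{W} = - \frac{2582}{22930} + \frac{48904}{-512} = \left(-2582\right) \frac{1}{22930} + 48904 \left(- \frac{1}{512}\right) = - \frac{1291}{11465} - \frac{6113}{64} = - \frac{70168169}{733760}$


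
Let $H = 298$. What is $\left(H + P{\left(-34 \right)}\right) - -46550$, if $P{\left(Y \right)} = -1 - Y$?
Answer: $46881$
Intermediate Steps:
$\left(H + P{\left(-34 \right)}\right) - -46550 = \left(298 - -33\right) - -46550 = \left(298 + \left(-1 + 34\right)\right) + 46550 = \left(298 + 33\right) + 46550 = 331 + 46550 = 46881$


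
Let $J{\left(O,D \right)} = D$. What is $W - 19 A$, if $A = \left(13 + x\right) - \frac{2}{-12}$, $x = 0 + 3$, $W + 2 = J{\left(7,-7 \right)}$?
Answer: $- \frac{1897}{6} \approx -316.17$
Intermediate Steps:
$W = -9$ ($W = -2 - 7 = -9$)
$x = 3$
$A = \frac{97}{6}$ ($A = \left(13 + 3\right) - \frac{2}{-12} = 16 - - \frac{1}{6} = 16 + \frac{1}{6} = \frac{97}{6} \approx 16.167$)
$W - 19 A = -9 - \frac{1843}{6} = - \frac{1897}{6}$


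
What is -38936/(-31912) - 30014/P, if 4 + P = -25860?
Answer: 122802967/51585748 ≈ 2.3806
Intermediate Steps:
P = -25864 (P = -4 - 25860 = -25864)
-38936/(-31912) - 30014/P = -38936/(-31912) - 30014/(-25864) = -38936*(-1/31912) - 30014*(-1/25864) = 4867/3989 + 15007/12932 = 122802967/51585748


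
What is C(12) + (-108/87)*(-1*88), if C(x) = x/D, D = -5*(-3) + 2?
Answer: 54204/493 ≈ 109.95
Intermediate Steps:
D = 17 (D = 15 + 2 = 17)
C(x) = x/17
C(12) + (-108/87)*(-1*88) = (1/17)*12 + (-108/87)*(-1*88) = 12/17 - 108*1/87*(-88) = 12/17 - 36/29*(-88) = 12/17 + 3168/29 = 54204/493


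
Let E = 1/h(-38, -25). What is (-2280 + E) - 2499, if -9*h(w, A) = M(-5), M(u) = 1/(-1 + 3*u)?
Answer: -4635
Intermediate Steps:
h(w, A) = 1/144 (h(w, A) = -1/(9*(-1 + 3*(-5))) = -1/(9*(-1 - 15)) = -1/9/(-16) = -1/9*(-1/16) = 1/144)
E = 144 (E = 1/(1/144) = 144)
(-2280 + E) - 2499 = (-2280 + 144) - 2499 = -2136 - 2499 = -4635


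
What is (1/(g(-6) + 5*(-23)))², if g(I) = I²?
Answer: 1/6241 ≈ 0.00016023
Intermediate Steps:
(1/(g(-6) + 5*(-23)))² = (1/((-6)² + 5*(-23)))² = (1/(36 - 115))² = (1/(-79))² = (-1/79)² = 1/6241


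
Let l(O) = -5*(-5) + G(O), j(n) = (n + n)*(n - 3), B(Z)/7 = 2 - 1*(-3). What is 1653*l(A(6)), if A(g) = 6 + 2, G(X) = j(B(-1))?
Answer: 3744045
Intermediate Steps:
B(Z) = 35 (B(Z) = 7*(2 - 1*(-3)) = 7*(2 + 3) = 7*5 = 35)
j(n) = 2*n*(-3 + n) (j(n) = (2*n)*(-3 + n) = 2*n*(-3 + n))
G(X) = 2240 (G(X) = 2*35*(-3 + 35) = 2*35*32 = 2240)
A(g) = 8
l(O) = 2265 (l(O) = -5*(-5) + 2240 = 25 + 2240 = 2265)
1653*l(A(6)) = 1653*2265 = 3744045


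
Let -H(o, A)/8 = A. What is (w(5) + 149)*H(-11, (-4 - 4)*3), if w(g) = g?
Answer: 29568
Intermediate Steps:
H(o, A) = -8*A
(w(5) + 149)*H(-11, (-4 - 4)*3) = (5 + 149)*(-8*(-4 - 4)*3) = 154*(-(-64)*3) = 154*(-8*(-24)) = 154*192 = 29568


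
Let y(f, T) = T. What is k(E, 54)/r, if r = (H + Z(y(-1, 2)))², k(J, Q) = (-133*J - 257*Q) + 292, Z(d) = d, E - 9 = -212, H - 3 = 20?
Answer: 13413/625 ≈ 21.461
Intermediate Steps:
H = 23 (H = 3 + 20 = 23)
E = -203 (E = 9 - 212 = -203)
k(J, Q) = 292 - 257*Q - 133*J (k(J, Q) = (-257*Q - 133*J) + 292 = 292 - 257*Q - 133*J)
r = 625 (r = (23 + 2)² = 25² = 625)
k(E, 54)/r = (292 - 257*54 - 133*(-203))/625 = (292 - 13878 + 26999)*(1/625) = 13413*(1/625) = 13413/625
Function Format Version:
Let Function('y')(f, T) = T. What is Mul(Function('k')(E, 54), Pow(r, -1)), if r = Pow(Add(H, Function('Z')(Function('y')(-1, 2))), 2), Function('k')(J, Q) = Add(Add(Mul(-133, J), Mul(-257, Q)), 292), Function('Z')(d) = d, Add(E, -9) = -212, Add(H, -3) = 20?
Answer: Rational(13413, 625) ≈ 21.461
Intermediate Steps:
H = 23 (H = Add(3, 20) = 23)
E = -203 (E = Add(9, -212) = -203)
Function('k')(J, Q) = Add(292, Mul(-257, Q), Mul(-133, J)) (Function('k')(J, Q) = Add(Add(Mul(-257, Q), Mul(-133, J)), 292) = Add(292, Mul(-257, Q), Mul(-133, J)))
r = 625 (r = Pow(Add(23, 2), 2) = Pow(25, 2) = 625)
Mul(Function('k')(E, 54), Pow(r, -1)) = Mul(Add(292, Mul(-257, 54), Mul(-133, -203)), Pow(625, -1)) = Mul(Add(292, -13878, 26999), Rational(1, 625)) = Mul(13413, Rational(1, 625)) = Rational(13413, 625)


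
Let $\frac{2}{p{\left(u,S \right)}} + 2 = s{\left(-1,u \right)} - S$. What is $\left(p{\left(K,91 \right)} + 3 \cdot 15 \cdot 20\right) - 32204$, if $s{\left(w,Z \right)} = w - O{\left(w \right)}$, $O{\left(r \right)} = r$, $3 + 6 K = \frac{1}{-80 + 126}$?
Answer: $- \frac{2911274}{93} \approx -31304.0$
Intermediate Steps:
$K = - \frac{137}{276}$ ($K = - \frac{1}{2} + \frac{1}{6 \left(-80 + 126\right)} = - \frac{1}{2} + \frac{1}{6 \cdot 46} = - \frac{1}{2} + \frac{1}{6} \cdot \frac{1}{46} = - \frac{1}{2} + \frac{1}{276} = - \frac{137}{276} \approx -0.49638$)
$s{\left(w,Z \right)} = 0$ ($s{\left(w,Z \right)} = w - w = 0$)
$p{\left(u,S \right)} = \frac{2}{-2 - S}$ ($p{\left(u,S \right)} = \frac{2}{-2 + \left(0 - S\right)} = \frac{2}{-2 - S}$)
$\left(p{\left(K,91 \right)} + 3 \cdot 15 \cdot 20\right) - 32204 = \left(- \frac{2}{2 + 91} + 3 \cdot 15 \cdot 20\right) - 32204 = \left(- \frac{2}{93} + 45 \cdot 20\right) - 32204 = \left(\left(-2\right) \frac{1}{93} + 900\right) - 32204 = \left(- \frac{2}{93} + 900\right) - 32204 = \frac{83698}{93} - 32204 = - \frac{2911274}{93}$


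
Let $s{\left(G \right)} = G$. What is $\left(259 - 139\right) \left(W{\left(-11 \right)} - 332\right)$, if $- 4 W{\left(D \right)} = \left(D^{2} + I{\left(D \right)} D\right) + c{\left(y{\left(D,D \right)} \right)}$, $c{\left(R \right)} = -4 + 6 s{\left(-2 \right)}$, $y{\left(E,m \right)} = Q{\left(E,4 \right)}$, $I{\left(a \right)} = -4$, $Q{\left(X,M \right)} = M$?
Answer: $-44310$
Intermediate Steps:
$y{\left(E,m \right)} = 4$
$c{\left(R \right)} = -16$ ($c{\left(R \right)} = -4 + 6 \left(-2\right) = -4 - 12 = -16$)
$W{\left(D \right)} = 4 + D - \frac{D^{2}}{4}$ ($W{\left(D \right)} = - \frac{\left(D^{2} - 4 D\right) - 16}{4} = - \frac{-16 + D^{2} - 4 D}{4} = 4 + D - \frac{D^{2}}{4}$)
$\left(259 - 139\right) \left(W{\left(-11 \right)} - 332\right) = \left(259 - 139\right) \left(\left(4 - 11 - \frac{\left(-11\right)^{2}}{4}\right) - 332\right) = 120 \left(\left(4 - 11 - \frac{121}{4}\right) - 332\right) = 120 \left(- \frac{149}{4} - 332\right) = 120 \left(- \frac{1477}{4}\right) = -44310$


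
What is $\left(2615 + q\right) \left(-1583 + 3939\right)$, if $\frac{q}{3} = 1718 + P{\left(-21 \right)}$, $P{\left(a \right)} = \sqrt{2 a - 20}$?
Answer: $18303764 + 7068 i \sqrt{62} \approx 1.8304 \cdot 10^{7} + 55654.0 i$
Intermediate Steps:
$P{\left(a \right)} = \sqrt{-20 + 2 a}$
$q = 5154 + 3 i \sqrt{62}$ ($q = 3 \left(1718 + \sqrt{-20 + 2 \left(-21\right)}\right) = 3 \left(1718 + \sqrt{-20 - 42}\right) = 3 \left(1718 + \sqrt{-62}\right) = 3 \left(1718 + i \sqrt{62}\right) = 5154 + 3 i \sqrt{62} \approx 5154.0 + 23.622 i$)
$\left(2615 + q\right) \left(-1583 + 3939\right) = \left(2615 + \left(5154 + 3 i \sqrt{62}\right)\right) \left(-1583 + 3939\right) = \left(7769 + 3 i \sqrt{62}\right) 2356 = 18303764 + 7068 i \sqrt{62}$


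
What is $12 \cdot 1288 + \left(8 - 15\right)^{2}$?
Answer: $15505$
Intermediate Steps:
$12 \cdot 1288 + \left(8 - 15\right)^{2} = 15456 + \left(-7\right)^{2} = 15456 + 49 = 15505$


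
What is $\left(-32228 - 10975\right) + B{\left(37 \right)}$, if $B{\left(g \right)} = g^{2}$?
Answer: $-41834$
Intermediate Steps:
$\left(-32228 - 10975\right) + B{\left(37 \right)} = \left(-32228 - 10975\right) + 37^{2} = -43203 + 1369 = -41834$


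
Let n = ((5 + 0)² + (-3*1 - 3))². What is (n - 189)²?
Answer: 29584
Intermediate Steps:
n = 361 (n = (5² + (-3 - 3))² = (25 - 6)² = 19² = 361)
(n - 189)² = (361 - 189)² = 172² = 29584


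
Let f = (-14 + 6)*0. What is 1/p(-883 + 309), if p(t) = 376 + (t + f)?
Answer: -1/198 ≈ -0.0050505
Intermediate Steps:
f = 0 (f = -8*0 = 0)
p(t) = 376 + t (p(t) = 376 + (t + 0) = 376 + t)
1/p(-883 + 309) = 1/(376 + (-883 + 309)) = 1/(376 - 574) = 1/(-198) = -1/198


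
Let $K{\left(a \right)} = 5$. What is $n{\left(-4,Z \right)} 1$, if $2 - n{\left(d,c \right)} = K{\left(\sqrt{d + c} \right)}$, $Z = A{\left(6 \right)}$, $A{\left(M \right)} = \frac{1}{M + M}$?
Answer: $-3$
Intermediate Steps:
$A{\left(M \right)} = \frac{1}{2 M}$
$Z = \frac{1}{12}$ ($Z = \frac{1}{2 \cdot 6} = \frac{1}{2} \cdot \frac{1}{6} = \frac{1}{12} \approx 0.083333$)
$n{\left(d,c \right)} = -3$ ($n{\left(d,c \right)} = 2 - 5 = -3$)
$n{\left(-4,Z \right)} 1 = \left(-3\right) 1 = -3$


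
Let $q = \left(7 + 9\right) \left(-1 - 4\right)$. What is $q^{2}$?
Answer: $6400$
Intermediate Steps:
$q = -80$ ($q = 16 \left(-5\right) = -80$)
$q^{2} = \left(-80\right)^{2} = 6400$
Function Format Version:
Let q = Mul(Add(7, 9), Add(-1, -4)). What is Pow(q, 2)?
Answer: 6400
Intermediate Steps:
q = -80 (q = Mul(16, -5) = -80)
Pow(q, 2) = Pow(-80, 2) = 6400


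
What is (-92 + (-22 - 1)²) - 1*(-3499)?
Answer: 3936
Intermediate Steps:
(-92 + (-22 - 1)²) - 1*(-3499) = (-92 + (-23)²) + 3499 = (-92 + 529) + 3499 = 437 + 3499 = 3936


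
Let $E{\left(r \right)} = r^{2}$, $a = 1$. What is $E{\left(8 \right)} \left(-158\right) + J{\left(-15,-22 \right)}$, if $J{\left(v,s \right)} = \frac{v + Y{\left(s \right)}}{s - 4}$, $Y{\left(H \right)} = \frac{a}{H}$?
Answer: $- \frac{5783733}{572} \approx -10111.0$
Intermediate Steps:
$Y{\left(H \right)} = \frac{1}{H}$ ($Y{\left(H \right)} = 1 \frac{1}{H} = \frac{1}{H}$)
$J{\left(v,s \right)} = \frac{v + \frac{1}{s}}{-4 + s}$ ($J{\left(v,s \right)} = \frac{v + \frac{1}{s}}{s - 4} = \frac{v + \frac{1}{s}}{-4 + s}$)
$E{\left(8 \right)} \left(-158\right) + J{\left(-15,-22 \right)} = 8^{2} \left(-158\right) + \frac{1 - -330}{\left(-22\right) \left(-4 - 22\right)} = 64 \left(-158\right) - \frac{1 + 330}{22 \left(-26\right)} = -10112 - \left(- \frac{1}{572}\right) 331 = -10112 + \frac{331}{572} = - \frac{5783733}{572}$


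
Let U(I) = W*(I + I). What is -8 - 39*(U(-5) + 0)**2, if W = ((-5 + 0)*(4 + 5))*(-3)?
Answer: -71077508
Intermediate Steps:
W = 135 (W = -5*9*(-3) = -45*(-3) = 135)
U(I) = 270*I (U(I) = 135*(I + I) = 135*(2*I) = 270*I)
-8 - 39*(U(-5) + 0)**2 = -8 - 39*(270*(-5) + 0)**2 = -8 - 39*(-1350 + 0)**2 = -8 - 39*(-1350)**2 = -8 - 39*1822500 = -8 - 13*5467500 = -8 - 71077500 = -71077508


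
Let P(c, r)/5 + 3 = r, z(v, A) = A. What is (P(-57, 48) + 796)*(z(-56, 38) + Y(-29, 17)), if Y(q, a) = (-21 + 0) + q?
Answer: -12252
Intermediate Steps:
Y(q, a) = -21 + q
P(c, r) = -15 + 5*r
(P(-57, 48) + 796)*(z(-56, 38) + Y(-29, 17)) = ((-15 + 5*48) + 796)*(38 + (-21 - 29)) = ((-15 + 240) + 796)*(38 - 50) = (225 + 796)*(-12) = 1021*(-12) = -12252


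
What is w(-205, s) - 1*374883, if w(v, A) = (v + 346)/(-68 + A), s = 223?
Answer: -58106724/155 ≈ -3.7488e+5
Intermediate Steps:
w(v, A) = (346 + v)/(-68 + A)
w(-205, s) - 1*374883 = (346 - 205)/(-68 + 223) - 1*374883 = 141/155 - 374883 = -58106724/155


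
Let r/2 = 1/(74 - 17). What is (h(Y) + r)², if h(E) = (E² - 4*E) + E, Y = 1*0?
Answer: 4/3249 ≈ 0.0012311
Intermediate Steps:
Y = 0
h(E) = E² - 3*E
r = 2/57 (r = 2/(74 - 17) = 2/57 ≈ 0.035088)
(h(Y) + r)² = (0*(-3 + 0) + 2/57)² = (0*(-3) + 2/57)² = (0 + 2/57)² = (2/57)² = 4/3249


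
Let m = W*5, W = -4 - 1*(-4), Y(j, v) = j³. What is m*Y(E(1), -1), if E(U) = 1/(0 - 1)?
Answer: 0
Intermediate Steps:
E(U) = -1 (E(U) = 1/(-1) = -1)
W = 0 (W = -4 + 4 = 0)
m = 0 (m = 0*5 = 0)
m*Y(E(1), -1) = 0*(-1)³ = 0*(-1) = 0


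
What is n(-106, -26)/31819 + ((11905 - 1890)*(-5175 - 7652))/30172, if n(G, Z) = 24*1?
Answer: -4087544540567/960042868 ≈ -4257.7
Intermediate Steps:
n(G, Z) = 24
n(-106, -26)/31819 + ((11905 - 1890)*(-5175 - 7652))/30172 = 24/31819 + ((11905 - 1890)*(-5175 - 7652))/30172 = 24*(1/31819) + (10015*(-12827))*(1/30172) = 24/31819 - 128462405*1/30172 = 24/31819 - 128462405/30172 = -4087544540567/960042868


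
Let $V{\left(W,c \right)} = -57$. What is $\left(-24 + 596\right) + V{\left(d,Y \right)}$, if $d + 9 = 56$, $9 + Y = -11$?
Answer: $515$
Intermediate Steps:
$Y = -20$ ($Y = -9 - 11 = -20$)
$d = 47$ ($d = -9 + 56 = 47$)
$\left(-24 + 596\right) + V{\left(d,Y \right)} = \left(-24 + 596\right) - 57 = 572 - 57 = 515$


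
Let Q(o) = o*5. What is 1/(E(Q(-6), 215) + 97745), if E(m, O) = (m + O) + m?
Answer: 1/97900 ≈ 1.0214e-5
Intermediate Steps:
Q(o) = 5*o
E(m, O) = O + 2*m (E(m, O) = (O + m) + m = O + 2*m)
1/(E(Q(-6), 215) + 97745) = 1/((215 + 2*(5*(-6))) + 97745) = 1/((215 + 2*(-30)) + 97745) = 1/((215 - 60) + 97745) = 1/(155 + 97745) = 1/97900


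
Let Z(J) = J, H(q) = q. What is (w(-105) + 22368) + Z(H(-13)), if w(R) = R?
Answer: 22250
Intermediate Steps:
(w(-105) + 22368) + Z(H(-13)) = (-105 + 22368) - 13 = 22263 - 13 = 22250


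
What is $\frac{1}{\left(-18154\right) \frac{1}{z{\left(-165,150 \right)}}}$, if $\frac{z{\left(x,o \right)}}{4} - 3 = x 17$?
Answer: $\frac{5604}{9077} \approx 0.61738$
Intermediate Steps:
$z{\left(x,o \right)} = 12 + 68 x$ ($z{\left(x,o \right)} = 12 + 4 x 17 = 12 + 4 \cdot 17 x = 12 + 68 x$)
$\frac{1}{\left(-18154\right) \frac{1}{z{\left(-165,150 \right)}}} = \frac{1}{\left(-18154\right) \frac{1}{12 + 68 \left(-165\right)}} = \frac{1}{\left(-18154\right) \frac{1}{12 - 11220}} = \frac{1}{\left(-18154\right) \frac{1}{-11208}} = \frac{1}{\left(-18154\right) \left(- \frac{1}{11208}\right)} = \frac{1}{\frac{9077}{5604}} = \frac{5604}{9077}$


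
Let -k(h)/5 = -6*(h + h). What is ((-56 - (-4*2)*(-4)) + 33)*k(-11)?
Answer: 36300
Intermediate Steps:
k(h) = 60*h (k(h) = -(-30)*(h + h) = -(-30)*2*h = -(-60)*h = 60*h)
((-56 - (-4*2)*(-4)) + 33)*k(-11) = ((-56 - (-4*2)*(-4)) + 33)*(60*(-11)) = ((-56 - (-8)*(-4)) + 33)*(-660) = ((-56 - 1*32) + 33)*(-660) = ((-56 - 32) + 33)*(-660) = (-88 + 33)*(-660) = -55*(-660) = 36300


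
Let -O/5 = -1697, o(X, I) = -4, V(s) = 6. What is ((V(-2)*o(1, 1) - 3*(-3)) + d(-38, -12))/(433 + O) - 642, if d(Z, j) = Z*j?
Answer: -116835/182 ≈ -641.95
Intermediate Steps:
O = 8485 (O = -5*(-1697) = 8485)
((V(-2)*o(1, 1) - 3*(-3)) + d(-38, -12))/(433 + O) - 642 = ((6*(-4) - 3*(-3)) - 38*(-12))/(433 + 8485) - 642 = ((-24 + 9) + 456)/8918 - 642 = (-15 + 456)*(1/8918) - 642 = 441*(1/8918) - 642 = 9/182 - 642 = -116835/182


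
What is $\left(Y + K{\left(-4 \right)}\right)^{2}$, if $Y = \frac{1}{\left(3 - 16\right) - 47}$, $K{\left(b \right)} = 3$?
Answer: $\frac{32041}{3600} \approx 8.9003$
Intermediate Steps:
$Y = - \frac{1}{60}$ ($Y = \frac{1}{-13 - 47} = \frac{1}{-60} = - \frac{1}{60} \approx -0.016667$)
$\left(Y + K{\left(-4 \right)}\right)^{2} = \left(- \frac{1}{60} + 3\right)^{2} = \left(\frac{179}{60}\right)^{2} = \frac{32041}{3600}$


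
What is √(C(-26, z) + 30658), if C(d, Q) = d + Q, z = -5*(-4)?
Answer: 2*√7663 ≈ 175.08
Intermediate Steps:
z = 20
C(d, Q) = Q + d
√(C(-26, z) + 30658) = √((20 - 26) + 30658) = √(-6 + 30658) = √30652 = 2*√7663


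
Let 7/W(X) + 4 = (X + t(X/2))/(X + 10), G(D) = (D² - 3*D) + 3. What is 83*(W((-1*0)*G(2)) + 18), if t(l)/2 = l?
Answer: 5395/4 ≈ 1348.8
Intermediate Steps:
t(l) = 2*l
G(D) = 3 + D² - 3*D
W(X) = 7/(-4 + 2*X/(10 + X)) (W(X) = 7/(-4 + (X + 2*(X/2))/(X + 10)) = 7/(-4 + (X + 2*(X*(½)))/(10 + X)) = 7/(-4 + (X + 2*(X/2))/(10 + X)) = 7/(-4 + (X + X)/(10 + X)) = 7/(-4 + (2*X)/(10 + X)) = 7/(-4 + 2*X/(10 + X)))
83*(W((-1*0)*G(2)) + 18) = 83*(7*(-10 - (-1*0)*(3 + 2² - 3*2))/(2*(20 + (-1*0)*(3 + 2² - 3*2))) + 18) = 83*(7*(-10 - 0*(3 + 4 - 6))/(2*(20 + 0*(3 + 4 - 6))) + 18) = 83*(7*(-10 - 0)/(2*(20 + 0*1)) + 18) = 83*(7*(-10 - 1*0)/(2*(20 + 0)) + 18) = 83*((7/2)*(-10 + 0)/20 + 18) = 83*((7/2)*(1/20)*(-10) + 18) = 83*(-7/4 + 18) = 83*(65/4) = 5395/4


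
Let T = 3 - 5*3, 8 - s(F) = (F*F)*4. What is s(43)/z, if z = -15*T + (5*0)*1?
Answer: -1847/45 ≈ -41.044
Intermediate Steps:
s(F) = 8 - 4*F² (s(F) = 8 - F*F*4 = 8 - F²*4 = 8 - 4*F²)
T = -12 (T = 3 - 15 = -12)
z = 180 (z = -15*(-12) + (5*0)*1 = 180 + 0*1 = 180 + 0 = 180)
s(43)/z = (8 - 4*43²)/180 = (8 - 4*1849)*(1/180) = (8 - 7396)*(1/180) = -7388*1/180 = -1847/45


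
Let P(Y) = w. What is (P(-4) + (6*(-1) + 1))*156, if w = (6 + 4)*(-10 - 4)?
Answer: -22620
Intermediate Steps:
w = -140 (w = 10*(-14) = -140)
P(Y) = -140
(P(-4) + (6*(-1) + 1))*156 = (-140 + (6*(-1) + 1))*156 = (-140 + (-6 + 1))*156 = (-140 - 5)*156 = -145*156 = -22620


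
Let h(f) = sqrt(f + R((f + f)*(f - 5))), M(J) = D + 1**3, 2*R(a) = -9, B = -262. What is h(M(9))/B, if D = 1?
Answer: -I*sqrt(10)/524 ≈ -0.0060349*I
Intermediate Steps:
R(a) = -9/2 (R(a) = (1/2)*(-9) = -9/2)
M(J) = 2 (M(J) = 1 + 1**3 = 1 + 1 = 2)
h(f) = sqrt(-9/2 + f) (h(f) = sqrt(f - 9/2) = sqrt(-9/2 + f))
h(M(9))/B = (sqrt(-18 + 4*2)/2)/(-262) = (sqrt(-18 + 8)/2)*(-1/262) = (sqrt(-10)/2)*(-1/262) = ((I*sqrt(10))/2)*(-1/262) = (I*sqrt(10)/2)*(-1/262) = -I*sqrt(10)/524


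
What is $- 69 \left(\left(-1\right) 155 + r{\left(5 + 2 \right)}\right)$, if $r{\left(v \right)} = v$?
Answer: $10212$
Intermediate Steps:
$- 69 \left(\left(-1\right) 155 + r{\left(5 + 2 \right)}\right) = - 69 \left(\left(-1\right) 155 + \left(5 + 2\right)\right) = - 69 \left(-155 + 7\right) = \left(-69\right) \left(-148\right) = 10212$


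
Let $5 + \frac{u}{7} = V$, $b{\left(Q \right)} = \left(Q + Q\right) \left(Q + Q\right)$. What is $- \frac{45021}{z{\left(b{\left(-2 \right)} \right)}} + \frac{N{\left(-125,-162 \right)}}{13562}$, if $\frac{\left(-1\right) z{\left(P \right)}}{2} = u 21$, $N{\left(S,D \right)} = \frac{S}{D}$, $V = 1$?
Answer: $- \frac{8242747577}{215310312} \approx -38.283$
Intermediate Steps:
$b{\left(Q \right)} = 4 Q^{2}$ ($b{\left(Q \right)} = 2 Q 2 Q = 4 Q^{2}$)
$u = -28$ ($u = -35 + 7 \cdot 1 = -35 + 7 = -28$)
$z{\left(P \right)} = 1176$ ($z{\left(P \right)} = - 2 \left(\left(-28\right) 21\right) = \left(-2\right) \left(-588\right) = 1176$)
$- \frac{45021}{z{\left(b{\left(-2 \right)} \right)}} + \frac{N{\left(-125,-162 \right)}}{13562} = - \frac{45021}{1176} + \frac{\left(-125\right) \frac{1}{-162}}{13562} = \left(-45021\right) \frac{1}{1176} + \left(-125\right) \left(- \frac{1}{162}\right) \frac{1}{13562} = - \frac{15007}{392} + \frac{125}{162} \cdot \frac{1}{13562} = - \frac{15007}{392} + \frac{125}{2197044} = - \frac{8242747577}{215310312}$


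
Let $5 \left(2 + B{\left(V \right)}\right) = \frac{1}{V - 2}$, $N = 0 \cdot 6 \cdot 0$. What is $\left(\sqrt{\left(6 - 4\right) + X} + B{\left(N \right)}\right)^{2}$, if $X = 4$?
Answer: $\frac{1041}{100} - \frac{21 \sqrt{6}}{5} \approx 0.12214$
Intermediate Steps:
$N = 0$ ($N = 0 \cdot 0 = 0$)
$B{\left(V \right)} = -2 + \frac{1}{5 \left(-2 + V\right)}$ ($B{\left(V \right)} = -2 + \frac{1}{5 \left(V - 2\right)} = -2 + \frac{1}{5 \left(-2 + V\right)}$)
$\left(\sqrt{\left(6 - 4\right) + X} + B{\left(N \right)}\right)^{2} = \left(\sqrt{\left(6 - 4\right) + 4} + \frac{21 - 0}{5 \left(-2 + 0\right)}\right)^{2} = \left(\sqrt{\left(6 - 4\right) + 4} + \frac{21 + 0}{5 \left(-2\right)}\right)^{2} = \left(\sqrt{2 + 4} + \frac{1}{5} \left(- \frac{1}{2}\right) 21\right)^{2} = \left(\sqrt{6} - \frac{21}{10}\right)^{2} = \left(- \frac{21}{10} + \sqrt{6}\right)^{2}$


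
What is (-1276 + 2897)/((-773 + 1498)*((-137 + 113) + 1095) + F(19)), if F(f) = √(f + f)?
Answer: 1258665975/602913425587 - 1621*√38/602913425587 ≈ 0.0020876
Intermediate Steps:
F(f) = √2*√f (F(f) = √(2*f) = √2*√f)
(-1276 + 2897)/((-773 + 1498)*((-137 + 113) + 1095) + F(19)) = (-1276 + 2897)/((-773 + 1498)*((-137 + 113) + 1095) + √2*√19) = 1621/(725*(-24 + 1095) + √38) = 1621/(725*1071 + √38) = 1621/(776475 + √38)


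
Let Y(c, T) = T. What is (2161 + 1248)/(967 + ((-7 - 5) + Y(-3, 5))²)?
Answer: 3409/1016 ≈ 3.3553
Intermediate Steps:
(2161 + 1248)/(967 + ((-7 - 5) + Y(-3, 5))²) = (2161 + 1248)/(967 + ((-7 - 5) + 5)²) = 3409/(967 + (-12 + 5)²) = 3409/(967 + (-7)²) = 3409/(967 + 49) = 3409/1016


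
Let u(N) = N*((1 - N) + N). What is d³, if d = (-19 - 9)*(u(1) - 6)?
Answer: 2744000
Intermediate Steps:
u(N) = N (u(N) = N*1 = N)
d = 140 (d = (-19 - 9)*(1 - 6) = -28*(-5) = 140)
d³ = 140³ = 2744000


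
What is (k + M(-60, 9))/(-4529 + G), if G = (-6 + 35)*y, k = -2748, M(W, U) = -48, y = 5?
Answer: 699/1096 ≈ 0.63777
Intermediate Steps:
G = 145 (G = (-6 + 35)*5 = 29*5 = 145)
(k + M(-60, 9))/(-4529 + G) = (-2748 - 48)/(-4529 + 145) = -2796/(-4384) = -2796*(-1/4384) = 699/1096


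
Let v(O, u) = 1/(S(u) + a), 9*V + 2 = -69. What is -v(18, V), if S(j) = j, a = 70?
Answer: -9/559 ≈ -0.016100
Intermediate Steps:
V = -71/9 (V = -2/9 + (⅑)*(-69) = -2/9 - 23/3 = -71/9 ≈ -7.8889)
v(O, u) = 1/(70 + u) (v(O, u) = 1/(u + 70) = 1/(70 + u))
-v(18, V) = -1/(70 - 71/9) = -1/559/9 = -1*9/559 = -9/559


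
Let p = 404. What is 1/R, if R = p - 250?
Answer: 1/154 ≈ 0.0064935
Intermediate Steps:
R = 154 (R = 404 - 250 = 154)
1/R = 1/154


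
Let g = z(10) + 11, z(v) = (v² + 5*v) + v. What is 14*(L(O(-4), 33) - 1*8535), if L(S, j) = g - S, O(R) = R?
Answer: -117040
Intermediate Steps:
z(v) = v² + 6*v
g = 171 (g = 10*(6 + 10) + 11 = 10*16 + 11 = 160 + 11 = 171)
L(S, j) = 171 - S
14*(L(O(-4), 33) - 1*8535) = 14*((171 - 1*(-4)) - 1*8535) = 14*((171 + 4) - 8535) = 14*(175 - 8535) = 14*(-8360) = -117040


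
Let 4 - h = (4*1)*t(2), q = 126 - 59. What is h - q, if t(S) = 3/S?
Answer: -69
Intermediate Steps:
q = 67
h = -2 (h = 4 - 4*1*3/2 = 4 - 4*3*(½) = 4 - 4*3/2 = 4 - 1*6 = 4 - 6 = -2)
h - q = -2 - 1*67 = -2 - 67 = -69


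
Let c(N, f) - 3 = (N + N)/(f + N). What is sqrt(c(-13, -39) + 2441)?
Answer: sqrt(9778)/2 ≈ 49.442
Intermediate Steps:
c(N, f) = 3 + 2*N/(N + f) (c(N, f) = 3 + (N + N)/(f + N) = 3 + (2*N)/(N + f) = 3 + 2*N/(N + f))
sqrt(c(-13, -39) + 2441) = sqrt((3*(-39) + 5*(-13))/(-13 - 39) + 2441) = sqrt((-117 - 65)/(-52) + 2441) = sqrt(-1/52*(-182) + 2441) = sqrt(7/2 + 2441) = sqrt(4889/2) = sqrt(9778)/2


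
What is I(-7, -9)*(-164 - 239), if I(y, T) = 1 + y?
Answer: 2418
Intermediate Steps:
I(-7, -9)*(-164 - 239) = (1 - 7)*(-164 - 239) = -6*(-403) = 2418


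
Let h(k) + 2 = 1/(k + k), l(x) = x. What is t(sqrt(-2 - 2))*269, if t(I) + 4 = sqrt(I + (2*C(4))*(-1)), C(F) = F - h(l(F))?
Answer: -1076 + 269*sqrt(-47 + 8*I)/2 ≈ -997.81 + 925.4*I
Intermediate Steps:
h(k) = -2 + 1/(2*k) (h(k) = -2 + 1/(k + k) = -2 + 1/(2*k))
C(F) = 2 + F - 1/(2*F) (C(F) = F - (-2 + 1/(2*F)) = F + (2 - 1/(2*F)) = 2 + F - 1/(2*F))
t(I) = -4 + sqrt(-47/4 + I) (t(I) = -4 + sqrt(I + (2*(2 + 4 - 1/2/4))*(-1)) = -4 + sqrt(I + (2*(2 + 4 - 1/2*1/4))*(-1)) = -4 + sqrt(I + (2*(2 + 4 - 1/8))*(-1)) = -4 + sqrt(I + (2*(47/8))*(-1)) = -4 + sqrt(I + (47/4)*(-1)) = -4 + sqrt(I - 47/4) = -4 + sqrt(-47/4 + I))
t(sqrt(-2 - 2))*269 = (-4 + sqrt(-47 + 4*sqrt(-2 - 2))/2)*269 = (-4 + sqrt(-47 + 4*sqrt(-4))/2)*269 = (-4 + sqrt(-47 + 4*(2*I))/2)*269 = (-4 + sqrt(-47 + 8*I)/2)*269 = -1076 + 269*sqrt(-47 + 8*I)/2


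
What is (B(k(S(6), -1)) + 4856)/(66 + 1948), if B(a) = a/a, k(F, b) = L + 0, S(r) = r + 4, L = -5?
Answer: 4857/2014 ≈ 2.4116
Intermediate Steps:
S(r) = 4 + r
k(F, b) = -5 (k(F, b) = -5 + 0 = -5)
B(a) = 1
(B(k(S(6), -1)) + 4856)/(66 + 1948) = (1 + 4856)/(66 + 1948) = 4857/2014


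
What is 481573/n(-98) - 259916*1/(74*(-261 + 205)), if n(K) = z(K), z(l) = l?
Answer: -35181549/7252 ≈ -4851.3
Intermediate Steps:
n(K) = K
481573/n(-98) - 259916*1/(74*(-261 + 205)) = 481573/(-98) - 259916*1/(74*(-261 + 205)) = 481573*(-1/98) - 259916/((-56*74)) = -481573/98 - 259916/(-4144) = -481573/98 - 259916*(-1/4144) = -481573/98 + 64979/1036 = -35181549/7252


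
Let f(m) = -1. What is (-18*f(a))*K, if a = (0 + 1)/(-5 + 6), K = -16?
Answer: -288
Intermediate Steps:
a = 1 (a = 1/1 = 1*1 = 1)
(-18*f(a))*K = -18*(-1)*(-16) = 18*(-16) = -288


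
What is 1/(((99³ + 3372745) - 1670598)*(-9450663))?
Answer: -1/25256386531698 ≈ -3.9594e-14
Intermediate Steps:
1/(((99³ + 3372745) - 1670598)*(-9450663)) = -1/9450663/((970299 + 3372745) - 1670598) = -1/9450663/(4343044 - 1670598) = -1/9450663/2672446 = (1/2672446)*(-1/9450663) = -1/25256386531698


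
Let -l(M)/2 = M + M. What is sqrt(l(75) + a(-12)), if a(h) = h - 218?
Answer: I*sqrt(530) ≈ 23.022*I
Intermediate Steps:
l(M) = -4*M (l(M) = -2*(M + M) = -4*M)
a(h) = -218 + h
sqrt(l(75) + a(-12)) = sqrt(-4*75 + (-218 - 12)) = sqrt(-300 - 230) = sqrt(-530) = I*sqrt(530)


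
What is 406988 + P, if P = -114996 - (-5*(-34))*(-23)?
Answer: 295902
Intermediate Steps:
P = -111086 (P = -114996 - 170*(-23) = -114996 - 1*(-3910) = -114996 + 3910 = -111086)
406988 + P = 406988 - 111086 = 295902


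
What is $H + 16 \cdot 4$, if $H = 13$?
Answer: $77$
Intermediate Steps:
$H + 16 \cdot 4 = 13 + 16 \cdot 4 = 13 + 64 = 77$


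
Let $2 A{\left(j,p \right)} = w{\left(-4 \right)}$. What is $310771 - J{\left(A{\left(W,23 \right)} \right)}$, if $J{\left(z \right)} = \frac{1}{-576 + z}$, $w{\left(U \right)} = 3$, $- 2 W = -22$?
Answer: $\frac{357075881}{1149} \approx 3.1077 \cdot 10^{5}$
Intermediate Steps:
$W = 11$ ($W = \left(- \frac{1}{2}\right) \left(-22\right) = 11$)
$A{\left(j,p \right)} = \frac{3}{2}$ ($A{\left(j,p \right)} = \frac{1}{2} \cdot 3 = \frac{3}{2}$)
$310771 - J{\left(A{\left(W,23 \right)} \right)} = 310771 - \frac{1}{-576 + \frac{3}{2}} = 310771 - \frac{1}{- \frac{1149}{2}} = 310771 - - \frac{2}{1149} = 310771 + \frac{2}{1149} = \frac{357075881}{1149}$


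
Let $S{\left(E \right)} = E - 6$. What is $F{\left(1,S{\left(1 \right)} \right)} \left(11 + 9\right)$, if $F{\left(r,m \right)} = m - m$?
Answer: $0$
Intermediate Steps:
$S{\left(E \right)} = -6 + E$ ($S{\left(E \right)} = E - 6 = -6 + E$)
$F{\left(r,m \right)} = 0$
$F{\left(1,S{\left(1 \right)} \right)} \left(11 + 9\right) = 0 \left(11 + 9\right) = 0 \cdot 20 = 0$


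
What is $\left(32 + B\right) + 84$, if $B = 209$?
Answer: $325$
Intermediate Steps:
$\left(32 + B\right) + 84 = \left(32 + 209\right) + 84 = 241 + 84 = 325$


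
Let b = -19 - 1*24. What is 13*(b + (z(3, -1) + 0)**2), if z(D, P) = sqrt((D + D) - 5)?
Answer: -546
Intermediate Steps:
z(D, P) = sqrt(-5 + 2*D) (z(D, P) = sqrt(2*D - 5) = sqrt(-5 + 2*D))
b = -43 (b = -19 - 24 = -43)
13*(b + (z(3, -1) + 0)**2) = 13*(-43 + (sqrt(-5 + 2*3) + 0)**2) = 13*(-43 + (sqrt(-5 + 6) + 0)**2) = 13*(-43 + (sqrt(1) + 0)**2) = 13*(-43 + (1 + 0)**2) = 13*(-43 + 1**2) = 13*(-43 + 1) = 13*(-42) = -546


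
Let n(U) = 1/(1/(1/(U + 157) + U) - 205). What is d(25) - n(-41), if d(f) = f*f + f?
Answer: 633683905/974891 ≈ 650.00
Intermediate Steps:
d(f) = f + f**2 (d(f) = f**2 + f = f + f**2)
n(U) = 1/(-205 + 1/(U + 1/(157 + U))) (n(U) = 1/(1/(1/(157 + U) + U) - 205) = 1/(1/(U + 1/(157 + U)) - 205) = 1/(-205 + 1/(U + 1/(157 + U))))
d(25) - n(-41) = 25*(1 + 25) - (-1 - 1*(-41)**2 - 157*(-41))/(48 + 205*(-41)**2 + 32184*(-41)) = 25*26 - (-1 - 1*1681 + 6437)/(48 + 205*1681 - 1319544) = 650 - (-1 - 1681 + 6437)/(48 + 344605 - 1319544) = 650 - 4755/(-974891) = 650 - (-1)*4755/974891 = 650 - 1*(-4755/974891) = 650 + 4755/974891 = 633683905/974891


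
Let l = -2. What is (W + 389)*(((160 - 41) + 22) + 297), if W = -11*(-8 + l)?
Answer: 218562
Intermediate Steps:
W = 110 (W = -11*(-8 - 2) = -11*(-10) = 110)
(W + 389)*(((160 - 41) + 22) + 297) = (110 + 389)*(((160 - 41) + 22) + 297) = 499*((119 + 22) + 297) = 499*(141 + 297) = 499*438 = 218562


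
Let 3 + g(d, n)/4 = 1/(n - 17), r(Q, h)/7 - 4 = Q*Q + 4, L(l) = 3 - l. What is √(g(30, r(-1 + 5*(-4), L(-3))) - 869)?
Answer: I*√2152252563/1563 ≈ 29.682*I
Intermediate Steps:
r(Q, h) = 56 + 7*Q² (r(Q, h) = 28 + 7*(Q*Q + 4) = 28 + 7*(Q² + 4) = 28 + 7*(4 + Q²) = 28 + (28 + 7*Q²) = 56 + 7*Q²)
g(d, n) = -12 + 4/(-17 + n) (g(d, n) = -12 + 4/(n - 17) = -12 + 4/(-17 + n))
√(g(30, r(-1 + 5*(-4), L(-3))) - 869) = √(4*(52 - 3*(56 + 7*(-1 + 5*(-4))²))/(-17 + (56 + 7*(-1 + 5*(-4))²)) - 869) = √(4*(52 - 3*(56 + 7*(-1 - 20)²))/(-17 + (56 + 7*(-1 - 20)²)) - 869) = √(4*(52 - 3*(56 + 7*(-21)²))/(-17 + (56 + 7*(-21)²)) - 869) = √(4*(52 - 3*(56 + 7*441))/(-17 + (56 + 7*441)) - 869) = √(4*(52 - 3*(56 + 3087))/(-17 + (56 + 3087)) - 869) = √(4*(52 - 3*3143)/(-17 + 3143) - 869) = √(4*(52 - 9429)/3126 - 869) = √(4*(1/3126)*(-9377) - 869) = √(-18754/1563 - 869) = √(-1377001/1563) = I*√2152252563/1563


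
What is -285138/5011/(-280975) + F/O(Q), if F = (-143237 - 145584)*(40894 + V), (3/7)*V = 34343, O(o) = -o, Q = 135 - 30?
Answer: 4218506482270008347/12671691525 ≈ 3.3291e+8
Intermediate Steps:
Q = 105
V = 240401/3 (V = (7/3)*34343 = 240401/3 ≈ 80134.)
F = -104865995143/3 (F = (-143237 - 145584)*(40894 + 240401/3) = -288821*363083/3 = -104865995143/3 ≈ -3.4955e+10)
-285138/5011/(-280975) + F/O(Q) = -285138/5011/(-280975) - 104865995143/(3*((-1*105))) = -285138*1/5011*(-1/280975) - 104865995143/3/(-105) = -285138/5011*(-1/280975) - 104865995143/3*(-1/105) = 285138/1407965725 + 14980856449/45 = 4218506482270008347/12671691525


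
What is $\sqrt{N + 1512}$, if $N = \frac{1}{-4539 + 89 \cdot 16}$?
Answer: $\frac{\sqrt{14671273085}}{3115} \approx 38.884$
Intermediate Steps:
$N = - \frac{1}{3115}$ ($N = \frac{1}{-4539 + 1424} = \frac{1}{-3115} = - \frac{1}{3115} \approx -0.00032103$)
$\sqrt{N + 1512} = \sqrt{- \frac{1}{3115} + 1512} = \sqrt{\frac{4709879}{3115}} = \frac{\sqrt{14671273085}}{3115}$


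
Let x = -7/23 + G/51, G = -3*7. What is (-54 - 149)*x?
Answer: 56840/391 ≈ 145.37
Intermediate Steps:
G = -21
x = -280/391 (x = -7/23 - 21/51 = -7*1/23 - 21*1/51 = -7/23 - 7/17 = -280/391 ≈ -0.71611)
(-54 - 149)*x = (-54 - 149)*(-280/391) = -203*(-280/391) = 56840/391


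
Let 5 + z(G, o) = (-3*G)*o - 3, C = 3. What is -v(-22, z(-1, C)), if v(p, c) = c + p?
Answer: 21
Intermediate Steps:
z(G, o) = -8 - 3*G*o (z(G, o) = -5 + ((-3*G)*o - 3) = -5 + (-3*G*o - 3) = -5 + (-3 - 3*G*o) = -8 - 3*G*o)
-v(-22, z(-1, C)) = -((-8 - 3*(-1)*3) - 22) = -((-8 + 9) - 22) = -(1 - 22) = -1*(-21) = 21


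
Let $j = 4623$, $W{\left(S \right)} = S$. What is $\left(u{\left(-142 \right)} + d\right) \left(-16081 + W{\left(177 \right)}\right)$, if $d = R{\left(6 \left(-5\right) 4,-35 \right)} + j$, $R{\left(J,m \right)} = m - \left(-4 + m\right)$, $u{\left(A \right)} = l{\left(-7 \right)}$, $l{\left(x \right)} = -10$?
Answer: $-73428768$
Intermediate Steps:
$u{\left(A \right)} = -10$
$R{\left(J,m \right)} = 4$
$d = 4627$ ($d = 4 + 4623 = 4627$)
$\left(u{\left(-142 \right)} + d\right) \left(-16081 + W{\left(177 \right)}\right) = \left(-10 + 4627\right) \left(-16081 + 177\right) = 4617 \left(-15904\right) = -73428768$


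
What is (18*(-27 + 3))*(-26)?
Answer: 11232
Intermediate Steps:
(18*(-27 + 3))*(-26) = (18*(-24))*(-26) = -432*(-26) = 11232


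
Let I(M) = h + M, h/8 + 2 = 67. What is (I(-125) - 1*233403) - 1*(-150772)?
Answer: -82236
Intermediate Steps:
h = 520 (h = -16 + 8*67 = -16 + 536 = 520)
I(M) = 520 + M
(I(-125) - 1*233403) - 1*(-150772) = ((520 - 125) - 1*233403) - 1*(-150772) = (395 - 233403) + 150772 = -233008 + 150772 = -82236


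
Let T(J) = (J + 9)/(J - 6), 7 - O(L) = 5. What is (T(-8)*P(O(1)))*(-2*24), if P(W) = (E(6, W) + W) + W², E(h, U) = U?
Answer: 192/7 ≈ 27.429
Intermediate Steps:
O(L) = 2 (O(L) = 7 - 1*5 = 7 - 5 = 2)
P(W) = W² + 2*W (P(W) = (W + W) + W² = 2*W + W² = W² + 2*W)
T(J) = (9 + J)/(-6 + J)
(T(-8)*P(O(1)))*(-2*24) = (((9 - 8)/(-6 - 8))*(2*(2 + 2)))*(-2*24) = ((1/(-14))*(2*4))*(-48) = (-1/14*1*8)*(-48) = -1/14*8*(-48) = -4/7*(-48) = 192/7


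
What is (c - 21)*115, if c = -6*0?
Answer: -2415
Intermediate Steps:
c = 0
(c - 21)*115 = (0 - 21)*115 = -21*115 = -2415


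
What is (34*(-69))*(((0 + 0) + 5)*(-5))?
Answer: 58650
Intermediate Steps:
(34*(-69))*(((0 + 0) + 5)*(-5)) = -2346*(0 + 5)*(-5) = -11730*(-5) = -2346*(-25) = 58650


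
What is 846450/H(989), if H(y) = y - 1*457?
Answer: 22275/14 ≈ 1591.1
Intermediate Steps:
H(y) = -457 + y (H(y) = y - 457 = -457 + y)
846450/H(989) = 846450/(-457 + 989) = 846450/532 = 846450*(1/532) = 22275/14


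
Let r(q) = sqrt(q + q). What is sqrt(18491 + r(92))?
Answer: sqrt(18491 + 2*sqrt(46)) ≈ 136.03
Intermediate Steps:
r(q) = sqrt(2)*sqrt(q) (r(q) = sqrt(2*q) = sqrt(2)*sqrt(q))
sqrt(18491 + r(92)) = sqrt(18491 + sqrt(2)*sqrt(92)) = sqrt(18491 + sqrt(2)*(2*sqrt(23))) = sqrt(18491 + 2*sqrt(46))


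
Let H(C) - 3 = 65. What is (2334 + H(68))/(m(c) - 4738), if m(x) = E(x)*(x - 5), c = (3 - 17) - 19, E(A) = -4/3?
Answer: -3603/7031 ≈ -0.51244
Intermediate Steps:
E(A) = -4/3 (E(A) = -4*⅓ = -4/3)
c = -33 (c = -14 - 19 = -33)
m(x) = 20/3 - 4*x/3 (m(x) = -4*(x - 5)/3 = -4*(-5 + x)/3 = 20/3 - 4*x/3)
H(C) = 68 (H(C) = 3 + 65 = 68)
(2334 + H(68))/(m(c) - 4738) = (2334 + 68)/((20/3 - 4/3*(-33)) - 4738) = 2402/((20/3 + 44) - 4738) = 2402/(152/3 - 4738) = 2402/(-14062/3) = 2402*(-3/14062) = -3603/7031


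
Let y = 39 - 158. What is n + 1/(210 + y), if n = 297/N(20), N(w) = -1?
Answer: -27026/91 ≈ -296.99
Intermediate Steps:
y = -119
n = -297 (n = 297/(-1) = 297*(-1) = -297)
n + 1/(210 + y) = -297 + 1/(210 - 119) = -297 + 1/91 = -27026/91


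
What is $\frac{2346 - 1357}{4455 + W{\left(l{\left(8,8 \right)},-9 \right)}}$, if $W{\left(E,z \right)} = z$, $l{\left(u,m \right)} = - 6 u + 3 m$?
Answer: $\frac{989}{4446} \approx 0.22245$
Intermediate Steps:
$\frac{2346 - 1357}{4455 + W{\left(l{\left(8,8 \right)},-9 \right)}} = \frac{2346 - 1357}{4455 - 9} = \frac{989}{4446}$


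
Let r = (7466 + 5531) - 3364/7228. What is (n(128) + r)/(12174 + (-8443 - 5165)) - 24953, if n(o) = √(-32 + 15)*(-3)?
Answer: -10780441092/431873 + I*√17/478 ≈ -24962.0 + 0.0086257*I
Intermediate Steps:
r = 23484738/1807 (r = 12997 - 3364*1/7228 = 12997 - 841/1807 = 23484738/1807 ≈ 12997.)
n(o) = -3*I*√17 (n(o) = √(-17)*(-3) = (I*√17)*(-3) = -3*I*√17)
(n(128) + r)/(12174 + (-8443 - 5165)) - 24953 = (-3*I*√17 + 23484738/1807)/(12174 + (-8443 - 5165)) - 24953 = (23484738/1807 - 3*I*√17)/(12174 - 13608) - 24953 = (23484738/1807 - 3*I*√17)/(-1434) - 24953 = (23484738/1807 - 3*I*√17)*(-1/1434) - 24953 = (-3914123/431873 + I*√17/478) - 24953 = -10780441092/431873 + I*√17/478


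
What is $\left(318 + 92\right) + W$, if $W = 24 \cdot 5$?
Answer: $530$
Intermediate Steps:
$W = 120$
$\left(318 + 92\right) + W = \left(318 + 92\right) + 120 = 410 + 120 = 530$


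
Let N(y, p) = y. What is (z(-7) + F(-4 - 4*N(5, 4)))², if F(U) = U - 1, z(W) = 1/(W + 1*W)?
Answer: 123201/196 ≈ 628.58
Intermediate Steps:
z(W) = 1/(2*W) (z(W) = 1/(W + W) = 1/(2*W))
F(U) = -1 + U
(z(-7) + F(-4 - 4*N(5, 4)))² = ((½)/(-7) + (-1 + (-4 - 4*5)))² = ((½)*(-⅐) + (-1 + (-4 - 20)))² = (-1/14 + (-1 - 24))² = (-1/14 - 25)² = (-351/14)² = 123201/196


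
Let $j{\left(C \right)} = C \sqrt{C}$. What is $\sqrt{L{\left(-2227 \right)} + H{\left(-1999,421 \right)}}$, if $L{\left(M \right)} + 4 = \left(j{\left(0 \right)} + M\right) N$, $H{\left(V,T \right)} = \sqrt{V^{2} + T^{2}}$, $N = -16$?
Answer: $\sqrt{35628 + \sqrt{4173242}} \approx 194.09$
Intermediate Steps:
$j{\left(C \right)} = C^{\frac{3}{2}}$
$H{\left(V,T \right)} = \sqrt{T^{2} + V^{2}}$
$L{\left(M \right)} = -4 - 16 M$ ($L{\left(M \right)} = -4 + \left(0^{\frac{3}{2}} + M\right) \left(-16\right) = -4 + \left(0 + M\right) \left(-16\right) = -4 + M \left(-16\right) = -4 - 16 M$)
$\sqrt{L{\left(-2227 \right)} + H{\left(-1999,421 \right)}} = \sqrt{\left(-4 - -35632\right) + \sqrt{421^{2} + \left(-1999\right)^{2}}} = \sqrt{\left(-4 + 35632\right) + \sqrt{177241 + 3996001}} = \sqrt{35628 + \sqrt{4173242}}$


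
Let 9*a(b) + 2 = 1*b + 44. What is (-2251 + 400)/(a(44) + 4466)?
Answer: -16659/40280 ≈ -0.41358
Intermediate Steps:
a(b) = 14/3 + b/9 (a(b) = -2/9 + (1*b + 44)/9 = -2/9 + (b + 44)/9 = -2/9 + (44 + b)/9 = -2/9 + (44/9 + b/9) = 14/3 + b/9)
(-2251 + 400)/(a(44) + 4466) = (-2251 + 400)/((14/3 + (⅑)*44) + 4466) = -1851/((14/3 + 44/9) + 4466) = -1851/(86/9 + 4466) = -1851/40280/9 = -1851*9/40280 = -16659/40280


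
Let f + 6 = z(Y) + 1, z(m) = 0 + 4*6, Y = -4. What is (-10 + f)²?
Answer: 81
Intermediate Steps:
z(m) = 24 (z(m) = 0 + 24 = 24)
f = 19 (f = -6 + (24 + 1) = -6 + 25 = 19)
(-10 + f)² = (-10 + 19)² = 9² = 81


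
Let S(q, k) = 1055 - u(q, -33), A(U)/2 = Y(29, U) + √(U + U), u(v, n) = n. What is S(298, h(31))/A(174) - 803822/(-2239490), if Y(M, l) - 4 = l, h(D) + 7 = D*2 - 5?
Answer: 15127678867/4386041165 - 136*√87/3917 ≈ 3.1252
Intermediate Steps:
h(D) = -12 + 2*D (h(D) = -7 + (D*2 - 5) = -7 + (2*D - 5) = -7 + (-5 + 2*D) = -12 + 2*D)
Y(M, l) = 4 + l
A(U) = 8 + 2*U + 2*√2*√U (A(U) = 2*((4 + U) + √(U + U)) = 2*((4 + U) + √(2*U)) = 2*((4 + U) + √2*√U) = 2*(4 + U + √2*√U) = 8 + 2*U + 2*√2*√U)
S(q, k) = 1088 (S(q, k) = 1055 - 1*(-33) = 1055 + 33 = 1088)
S(298, h(31))/A(174) - 803822/(-2239490) = 1088/(8 + 2*174 + 2*√2*√174) - 803822/(-2239490) = 1088/(8 + 348 + 4*√87) - 803822*(-1/2239490) = 1088/(356 + 4*√87) + 401911/1119745 = 401911/1119745 + 1088/(356 + 4*√87)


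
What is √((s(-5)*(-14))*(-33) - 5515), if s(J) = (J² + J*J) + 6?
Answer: √20357 ≈ 142.68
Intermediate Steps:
s(J) = 6 + 2*J² (s(J) = (J² + J²) + 6 = 2*J² + 6 = 6 + 2*J²)
√((s(-5)*(-14))*(-33) - 5515) = √(((6 + 2*(-5)²)*(-14))*(-33) - 5515) = √(((6 + 2*25)*(-14))*(-33) - 5515) = √(((6 + 50)*(-14))*(-33) - 5515) = √((56*(-14))*(-33) - 5515) = √(-784*(-33) - 5515) = √(25872 - 5515) = √20357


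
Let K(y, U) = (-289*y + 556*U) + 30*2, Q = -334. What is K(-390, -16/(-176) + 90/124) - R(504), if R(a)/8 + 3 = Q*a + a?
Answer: 496463296/341 ≈ 1.4559e+6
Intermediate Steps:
K(y, U) = 60 - 289*y + 556*U (K(y, U) = (-289*y + 556*U) + 60 = 60 - 289*y + 556*U)
R(a) = -24 - 2664*a (R(a) = -24 + 8*(-334*a + a) = -24 + 8*(-333*a) = -24 - 2664*a)
K(-390, -16/(-176) + 90/124) - R(504) = (60 - 289*(-390) + 556*(-16/(-176) + 90/124)) - (-24 - 2664*504) = (60 + 112710 + 556*(-16*(-1/176) + 90*(1/124))) - (-24 - 1342656) = (60 + 112710 + 556*(1/11 + 45/62)) - 1*(-1342680) = (60 + 112710 + 556*(557/682)) + 1342680 = (60 + 112710 + 154846/341) + 1342680 = 38609416/341 + 1342680 = 496463296/341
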